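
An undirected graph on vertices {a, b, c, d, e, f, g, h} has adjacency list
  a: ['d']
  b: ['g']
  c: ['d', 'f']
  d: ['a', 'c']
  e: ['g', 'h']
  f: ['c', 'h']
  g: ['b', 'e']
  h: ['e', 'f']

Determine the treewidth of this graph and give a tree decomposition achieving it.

Treewidth 1.
One such decomposition:
Bags: B1 = {a, d}  B2 = {c, d}  B3 = {c, f}  B4 = {f, h}  B5 = {e, h}  B6 = {e, g}  B7 = {b, g}
Tree: B1–B2, B2–B3, B3–B4, B4–B5, B5–B6, B6–B7

The largest bag has 2 vertices, giving width 1; this decomposition certifies tw(G) ≤ 1. Since G has at least one edge (e.g. a–d), it is not an edgeless graph, so tw(G) ≥ 1. The upper and lower bounds meet at 1, so that is the treewidth.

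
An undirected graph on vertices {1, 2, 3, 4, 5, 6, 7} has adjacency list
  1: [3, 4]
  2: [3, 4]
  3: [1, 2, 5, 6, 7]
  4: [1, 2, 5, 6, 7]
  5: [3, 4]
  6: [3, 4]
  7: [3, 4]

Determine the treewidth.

A width-2 tree decomposition is:
Bags: B1 = {2, 3, 4}  B2 = {3, 4, 6}  B3 = {1, 3, 4}  B4 = {3, 4, 5}  B5 = {3, 4, 7}
Tree: B1–B2, B2–B3, B3–B4, B4–B5
Every bag has size at most 3, so the width is 3 − 1 = 2 and tw(G) ≤ 2. Since 4–2–3–6–4 is a cycle in G, G is not acyclic. Forests are exactly the graphs of treewidth ≤ 1, so tw(G) ≥ 2. The upper and lower bounds meet at 2, so that is the treewidth.

2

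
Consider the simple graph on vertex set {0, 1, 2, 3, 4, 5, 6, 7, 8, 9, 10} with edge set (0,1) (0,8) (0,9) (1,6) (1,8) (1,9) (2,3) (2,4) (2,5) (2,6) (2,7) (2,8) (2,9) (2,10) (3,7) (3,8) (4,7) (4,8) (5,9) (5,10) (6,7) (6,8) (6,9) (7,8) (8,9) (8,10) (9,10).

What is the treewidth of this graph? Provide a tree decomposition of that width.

The largest bag has 4 vertices, giving width 3; this decomposition certifies tw(G) ≤ 3. For the lower bound, the 4 vertices {0, 1, 8, 9} are pairwise adjacent, and any tree decomposition puts a clique entirely inside one bag — forcing width ≥ 3. The upper and lower bounds meet at 3, so that is the treewidth.

Treewidth 3.
Bags: B1 = {2, 6, 7, 8}  B2 = {2, 6, 8, 9}  B3 = {2, 8, 9, 10}  B4 = {2, 3, 7, 8}  B5 = {2, 5, 9, 10}  B6 = {1, 6, 8, 9}  B7 = {0, 1, 8, 9}  B8 = {2, 4, 7, 8}
Tree: B1–B2, B2–B3, B1–B4, B3–B5, B2–B6, B6–B7, B1–B8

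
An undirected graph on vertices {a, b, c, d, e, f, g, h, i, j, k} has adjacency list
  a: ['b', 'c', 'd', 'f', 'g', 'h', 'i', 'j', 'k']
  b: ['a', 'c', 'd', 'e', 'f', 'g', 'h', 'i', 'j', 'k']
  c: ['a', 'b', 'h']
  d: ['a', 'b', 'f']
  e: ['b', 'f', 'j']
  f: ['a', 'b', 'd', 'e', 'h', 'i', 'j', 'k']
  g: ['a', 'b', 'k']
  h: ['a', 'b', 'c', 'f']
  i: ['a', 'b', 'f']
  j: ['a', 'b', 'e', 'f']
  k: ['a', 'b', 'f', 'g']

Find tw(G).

A width-3 tree decomposition is:
Bags: B1 = {a, b, d, f}  B2 = {a, b, f, i}  B3 = {a, b, f, j}  B4 = {a, b, f, k}  B5 = {a, b, f, h}  B6 = {a, b, c, h}  B7 = {b, e, f, j}  B8 = {a, b, g, k}
Tree: B1–B2, B1–B3, B1–B4, B2–B5, B5–B6, B3–B7, B4–B8
Each bag holds 4 vertices, so the decomposition has width 3, which upper-bounds the treewidth. For the lower bound, the 4 vertices {b, e, f, j} are pairwise adjacent, and any tree decomposition puts a clique entirely inside one bag — forcing width ≥ 3. The upper and lower bounds meet at 3, so that is the treewidth.

3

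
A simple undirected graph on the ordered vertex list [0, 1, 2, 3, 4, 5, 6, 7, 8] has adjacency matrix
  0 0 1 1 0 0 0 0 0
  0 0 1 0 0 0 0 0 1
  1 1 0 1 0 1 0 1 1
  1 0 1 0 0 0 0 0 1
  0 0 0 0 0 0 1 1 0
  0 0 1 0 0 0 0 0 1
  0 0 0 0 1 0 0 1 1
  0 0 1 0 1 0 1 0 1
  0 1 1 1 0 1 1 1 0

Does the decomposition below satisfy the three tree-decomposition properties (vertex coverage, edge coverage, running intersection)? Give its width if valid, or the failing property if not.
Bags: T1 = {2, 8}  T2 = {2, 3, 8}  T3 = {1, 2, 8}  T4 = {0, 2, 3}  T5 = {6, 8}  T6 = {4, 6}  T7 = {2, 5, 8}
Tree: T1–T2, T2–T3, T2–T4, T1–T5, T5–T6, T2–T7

A tree decomposition must satisfy three properties: every vertex lies in some bag; for every edge, both endpoints lie together in some bag; and for every vertex, the bags containing it form a connected subtree. Here vertex 7 appears in no bag, so the decomposition is invalid.

No — vertex 7 appears in no bag.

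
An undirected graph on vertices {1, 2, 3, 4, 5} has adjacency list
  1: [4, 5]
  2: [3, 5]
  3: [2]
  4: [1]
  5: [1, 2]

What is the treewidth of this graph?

1

A width-1 tree decomposition is:
Bags: B1 = {2, 5}  B2 = {2, 3}  B3 = {1, 5}  B4 = {1, 4}
Tree: B1–B2, B1–B3, B3–B4
The largest bag has 2 vertices, giving width 1; this decomposition certifies tw(G) ≤ 1. G has an edge, so its treewidth is at least 1. Combining the bounds, tw(G) = 1.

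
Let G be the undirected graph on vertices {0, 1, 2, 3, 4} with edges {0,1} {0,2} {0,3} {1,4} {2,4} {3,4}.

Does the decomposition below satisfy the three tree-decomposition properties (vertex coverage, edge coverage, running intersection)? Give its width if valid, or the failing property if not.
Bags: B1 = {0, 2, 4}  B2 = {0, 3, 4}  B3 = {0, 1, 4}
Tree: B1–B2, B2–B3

Yes; width 2.

Checking the three conditions: (i) the bags cover all of {0, 1, 2, 3, 4}; (ii) for each edge, some bag contains both endpoints; (iii) the bags containing any fixed vertex form a subtree. All hold, so the decomposition is valid with width 3 − 1 = 2.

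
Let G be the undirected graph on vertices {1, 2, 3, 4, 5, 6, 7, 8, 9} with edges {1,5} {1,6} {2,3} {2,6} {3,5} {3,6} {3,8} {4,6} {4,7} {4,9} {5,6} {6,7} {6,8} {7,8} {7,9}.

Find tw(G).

2

A width-2 tree decomposition is:
Bags: B1 = {3, 6, 8}  B2 = {6, 7, 8}  B3 = {4, 6, 7}  B4 = {3, 5, 6}  B5 = {1, 5, 6}  B6 = {2, 3, 6}  B7 = {4, 7, 9}
Tree: B1–B2, B2–B3, B1–B4, B4–B5, B4–B6, B3–B7
The largest bag has 3 vertices, giving width 2; this decomposition certifies tw(G) ≤ 2. For the lower bound, the 3 vertices {4, 7, 9} are pairwise adjacent, and any tree decomposition puts a clique entirely inside one bag — forcing width ≥ 2. Combining the bounds, tw(G) = 2.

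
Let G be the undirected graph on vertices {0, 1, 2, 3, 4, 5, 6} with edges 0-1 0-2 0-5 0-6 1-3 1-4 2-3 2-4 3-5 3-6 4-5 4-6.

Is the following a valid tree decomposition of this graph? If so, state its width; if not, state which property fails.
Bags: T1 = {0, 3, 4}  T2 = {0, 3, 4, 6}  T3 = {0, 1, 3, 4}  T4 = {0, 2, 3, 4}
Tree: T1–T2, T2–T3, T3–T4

No — vertex 5 appears in no bag.

A tree decomposition must satisfy three properties: every vertex lies in some bag; for every edge, both endpoints lie together in some bag; and for every vertex, the bags containing it form a connected subtree. Here vertex 5 appears in no bag, so the decomposition is invalid.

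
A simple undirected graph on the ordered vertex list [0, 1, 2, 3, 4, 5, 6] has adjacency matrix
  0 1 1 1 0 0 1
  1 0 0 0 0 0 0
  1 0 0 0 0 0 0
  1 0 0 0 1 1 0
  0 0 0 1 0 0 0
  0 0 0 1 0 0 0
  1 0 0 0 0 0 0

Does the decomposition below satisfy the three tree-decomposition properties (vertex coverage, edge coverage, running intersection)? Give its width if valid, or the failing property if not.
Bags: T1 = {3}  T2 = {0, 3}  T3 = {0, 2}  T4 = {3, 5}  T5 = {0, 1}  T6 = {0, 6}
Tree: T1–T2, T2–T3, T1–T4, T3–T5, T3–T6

No — vertex 4 appears in no bag.

A tree decomposition must satisfy three properties: every vertex lies in some bag; for every edge, both endpoints lie together in some bag; and for every vertex, the bags containing it form a connected subtree. Here vertex 4 appears in no bag, so the decomposition is invalid.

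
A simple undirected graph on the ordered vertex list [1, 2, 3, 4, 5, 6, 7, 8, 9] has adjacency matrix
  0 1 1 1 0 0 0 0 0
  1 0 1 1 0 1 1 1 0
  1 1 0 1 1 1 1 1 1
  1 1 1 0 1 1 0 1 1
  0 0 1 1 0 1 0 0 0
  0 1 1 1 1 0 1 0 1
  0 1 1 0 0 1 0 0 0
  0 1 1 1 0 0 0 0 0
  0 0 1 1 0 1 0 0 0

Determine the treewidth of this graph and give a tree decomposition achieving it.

The largest bag has 4 vertices, giving width 3; this decomposition certifies tw(G) ≤ 3. On the other hand G contains the 4-clique {3, 4, 6, 9}. A clique must lie in a single bag of any decomposition, so no decomposition can have width below 3. Combining the bounds, tw(G) = 3.

Treewidth 3.
Bags: B1 = {1, 2, 3, 4}  B2 = {2, 3, 4, 6}  B3 = {3, 4, 6, 9}  B4 = {2, 3, 4, 8}  B5 = {3, 4, 5, 6}  B6 = {2, 3, 6, 7}
Tree: B1–B2, B2–B3, B1–B4, B3–B5, B2–B6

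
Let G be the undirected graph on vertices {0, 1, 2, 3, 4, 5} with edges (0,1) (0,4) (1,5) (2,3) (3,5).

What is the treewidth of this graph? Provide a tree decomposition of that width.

Each bag holds 2 vertices, so the decomposition has width 1, which upper-bounds the treewidth. G has an edge, so its treewidth is at least 1. The upper and lower bounds meet at 1, so that is the treewidth.

Treewidth 1.
One such decomposition:
Bags: B1 = {2, 3}  B2 = {3, 5}  B3 = {1, 5}  B4 = {0, 1}  B5 = {0, 4}
Tree: B1–B2, B2–B3, B3–B4, B4–B5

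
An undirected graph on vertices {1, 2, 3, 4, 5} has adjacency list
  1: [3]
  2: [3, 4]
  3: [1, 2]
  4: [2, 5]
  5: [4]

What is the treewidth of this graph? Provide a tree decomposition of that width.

Treewidth 1.
One optimal decomposition is:
Bags: B1 = {1, 3}  B2 = {2, 3}  B3 = {2, 4}  B4 = {4, 5}
Tree: B1–B2, B2–B3, B3–B4

Each bag holds 2 vertices, so the decomposition has width 1, which upper-bounds the treewidth. Since G has at least one edge (e.g. 1–3), it is not an edgeless graph, so tw(G) ≥ 1. Combining the bounds, tw(G) = 1.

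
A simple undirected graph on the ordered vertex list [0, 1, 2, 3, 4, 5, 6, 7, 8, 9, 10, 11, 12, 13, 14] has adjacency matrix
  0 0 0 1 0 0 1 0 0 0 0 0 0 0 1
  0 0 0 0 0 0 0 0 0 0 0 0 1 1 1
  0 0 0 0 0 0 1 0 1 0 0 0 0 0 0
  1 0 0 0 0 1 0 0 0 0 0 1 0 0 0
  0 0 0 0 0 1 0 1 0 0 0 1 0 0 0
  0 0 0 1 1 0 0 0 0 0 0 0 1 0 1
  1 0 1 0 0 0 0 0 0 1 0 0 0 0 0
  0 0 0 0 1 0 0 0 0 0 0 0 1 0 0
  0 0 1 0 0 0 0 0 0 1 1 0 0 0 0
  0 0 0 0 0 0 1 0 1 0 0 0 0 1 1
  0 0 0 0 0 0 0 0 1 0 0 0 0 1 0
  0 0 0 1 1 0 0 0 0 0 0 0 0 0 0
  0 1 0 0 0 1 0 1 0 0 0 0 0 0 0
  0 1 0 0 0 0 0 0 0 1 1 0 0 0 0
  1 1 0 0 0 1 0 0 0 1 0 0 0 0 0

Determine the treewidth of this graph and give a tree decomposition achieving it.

Every bag has size at most 4, so the width is 4 − 1 = 3 and tw(G) ≤ 3. For the lower bound: the 4 vertex sets {4,7,11}, {3}, {5}, {0,1,12,14} are disjoint, each induces a connected subgraph, and every pair is joined by at least one edge of G. Contracting each set to a single vertex therefore yields K_{4} as a minor, and since treewidth is minor-monotone, tw(G) ≥ tw(K_{4}) = 3. Therefore the treewidth is 3.

Treewidth 3.
Bags: B1 = {3, 4, 7, 11}  B2 = {3, 4, 5, 7}  B3 = {3, 5, 7, 12}  B4 = {0, 3, 5, 12}  B5 = {0, 5, 12, 14}  B6 = {0, 1, 12, 14}  B7 = {0, 1, 6, 14}  B8 = {1, 6, 9, 14}  B9 = {1, 6, 9, 13}  B10 = {2, 6, 9, 13}  B11 = {2, 8, 9, 13}  B12 = {2, 8, 10, 13}
Tree: B1–B2, B2–B3, B3–B4, B4–B5, B5–B6, B6–B7, B7–B8, B8–B9, B9–B10, B10–B11, B11–B12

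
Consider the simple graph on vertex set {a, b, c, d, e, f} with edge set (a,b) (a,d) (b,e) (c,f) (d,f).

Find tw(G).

1

A width-1 tree decomposition is:
Bags: B1 = {b, e}  B2 = {a, b}  B3 = {a, d}  B4 = {d, f}  B5 = {c, f}
Tree: B1–B2, B2–B3, B3–B4, B4–B5
Each bag holds 2 vertices, so the decomposition has width 1, which upper-bounds the treewidth. G has an edge, so its treewidth is at least 1. Hence tw(G) = 1 exactly.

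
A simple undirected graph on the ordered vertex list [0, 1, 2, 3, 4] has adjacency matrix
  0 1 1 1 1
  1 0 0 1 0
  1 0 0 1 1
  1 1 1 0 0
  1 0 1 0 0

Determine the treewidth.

2

A width-2 tree decomposition is:
Bags: B1 = {0, 2, 3}  B2 = {0, 1, 3}  B3 = {0, 2, 4}
Tree: B1–B2, B1–B3
The largest bag has 3 vertices, giving width 2; this decomposition certifies tw(G) ≤ 2. Conversely, {0, 1, 3} is a clique of size 3, and the vertices of any clique must share a bag in every tree decomposition; so some bag has ≥ 3 vertices and tw(G) ≥ 2. Therefore the treewidth is 2.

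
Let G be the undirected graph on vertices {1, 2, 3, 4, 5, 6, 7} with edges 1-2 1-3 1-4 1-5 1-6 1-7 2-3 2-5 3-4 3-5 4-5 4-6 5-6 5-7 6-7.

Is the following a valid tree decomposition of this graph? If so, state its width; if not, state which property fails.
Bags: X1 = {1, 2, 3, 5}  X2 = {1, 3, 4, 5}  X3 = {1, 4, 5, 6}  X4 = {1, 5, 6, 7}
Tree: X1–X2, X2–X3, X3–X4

Yes; width 3.

Vertex coverage: the bags together contain {1, 2, 3, 4, 5, 6, 7}, the full vertex set. Edge coverage: each edge of G has both endpoints in at least one bag. Running intersection: for every vertex, the bags containing it form a connected subtree. All three properties hold, so this is a valid tree decomposition of width max|bag| − 1 = 3, and hence tw(G) ≤ 3.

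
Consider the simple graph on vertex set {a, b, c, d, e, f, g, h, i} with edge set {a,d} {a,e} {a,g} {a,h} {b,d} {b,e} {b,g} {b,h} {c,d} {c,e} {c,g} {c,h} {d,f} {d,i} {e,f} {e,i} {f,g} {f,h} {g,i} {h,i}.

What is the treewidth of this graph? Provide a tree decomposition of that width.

Treewidth 4.
Bags: B1 = {b, d, e, g, h}  B2 = {d, e, g, h, i}  B3 = {a, d, e, g, h}  B4 = {d, e, f, g, h}  B5 = {c, d, e, g, h}
Tree: B1–B2, B2–B3, B3–B4, B4–B5

Every bag has size at most 5, so the width is 5 − 1 = 4 and tw(G) ≤ 4. For the lower bound: the 5 vertex sets {b,d}, {e,i}, {a,g}, {h}, {f} are disjoint, each induces a connected subgraph, and every pair is joined by at least one edge of G. Contracting each set to a single vertex therefore yields K_{5} as a minor, and since treewidth is minor-monotone, tw(G) ≥ tw(K_{5}) = 4. The upper and lower bounds meet at 4, so that is the treewidth.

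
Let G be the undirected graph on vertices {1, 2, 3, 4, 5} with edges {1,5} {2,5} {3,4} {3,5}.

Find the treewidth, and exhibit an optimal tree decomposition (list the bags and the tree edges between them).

The largest bag has 2 vertices, giving width 1; this decomposition certifies tw(G) ≤ 1. G has an edge, so its treewidth is at least 1. Combining the bounds, tw(G) = 1.

Treewidth 1.
One optimal decomposition is:
Bags: B1 = {3, 5}  B2 = {3, 4}  B3 = {1, 5}  B4 = {2, 5}
Tree: B1–B2, B1–B3, B1–B4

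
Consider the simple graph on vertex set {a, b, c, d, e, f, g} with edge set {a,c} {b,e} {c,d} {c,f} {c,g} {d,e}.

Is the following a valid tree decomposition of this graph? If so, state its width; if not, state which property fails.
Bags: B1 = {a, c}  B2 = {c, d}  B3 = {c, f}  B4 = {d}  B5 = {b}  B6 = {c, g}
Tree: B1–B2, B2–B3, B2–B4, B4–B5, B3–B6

A tree decomposition must satisfy three properties: every vertex lies in some bag; for every edge, both endpoints lie together in some bag; and for every vertex, the bags containing it form a connected subtree. Here vertex e appears in no bag, so the decomposition is invalid.

No — vertex e appears in no bag.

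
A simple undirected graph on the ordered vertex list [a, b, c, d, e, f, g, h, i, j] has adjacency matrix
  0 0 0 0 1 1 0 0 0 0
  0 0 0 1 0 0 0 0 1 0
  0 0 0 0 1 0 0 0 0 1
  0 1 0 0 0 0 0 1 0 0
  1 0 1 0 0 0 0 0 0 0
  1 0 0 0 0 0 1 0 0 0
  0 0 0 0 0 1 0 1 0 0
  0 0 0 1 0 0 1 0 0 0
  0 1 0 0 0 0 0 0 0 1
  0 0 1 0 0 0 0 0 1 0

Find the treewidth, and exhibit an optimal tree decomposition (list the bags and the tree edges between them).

Treewidth 2.
Bags: B1 = {b, d, i}  B2 = {d, i, j}  B3 = {c, d, j}  B4 = {c, d, e}  B5 = {a, d, e}  B6 = {a, d, f}  B7 = {d, f, g}  B8 = {d, g, h}
Tree: B1–B2, B2–B3, B3–B4, B4–B5, B5–B6, B6–B7, B7–B8

Every bag has size at most 3, so the width is 3 − 1 = 2 and tw(G) ≤ 2. Since d–b–i–j–c–e–a–f–g–h–d is a cycle in G, G is not acyclic. Forests are exactly the graphs of treewidth ≤ 1, so tw(G) ≥ 2. Therefore the treewidth is 2.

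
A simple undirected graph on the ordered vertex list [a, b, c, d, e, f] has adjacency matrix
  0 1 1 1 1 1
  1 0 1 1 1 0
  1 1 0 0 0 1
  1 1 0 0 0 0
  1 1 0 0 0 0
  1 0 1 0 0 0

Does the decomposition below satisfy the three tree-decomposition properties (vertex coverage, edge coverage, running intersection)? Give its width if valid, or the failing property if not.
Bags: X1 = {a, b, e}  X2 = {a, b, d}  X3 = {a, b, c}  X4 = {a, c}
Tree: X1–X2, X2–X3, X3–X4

No — vertex f appears in no bag.

A tree decomposition must satisfy three properties: every vertex lies in some bag; for every edge, both endpoints lie together in some bag; and for every vertex, the bags containing it form a connected subtree. Here vertex f appears in no bag, so the decomposition is invalid.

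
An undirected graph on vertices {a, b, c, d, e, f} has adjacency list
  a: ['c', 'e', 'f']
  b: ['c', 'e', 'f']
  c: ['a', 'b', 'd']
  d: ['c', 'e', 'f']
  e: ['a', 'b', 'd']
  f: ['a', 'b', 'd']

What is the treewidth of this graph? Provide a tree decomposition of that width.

Every bag has size at most 4, so the width is 4 − 1 = 3 and tw(G) ≤ 3. For the lower bound: the 4 vertex sets {d,f}, {a,c}, {b}, {e} are disjoint, each induces a connected subgraph, and every pair is joined by at least one edge of G. Contracting each set to a single vertex therefore yields K_{4} as a minor, and since treewidth is minor-monotone, tw(G) ≥ tw(K_{4}) = 3. Combining the bounds, tw(G) = 3.

Treewidth 3.
Bags: B1 = {a, b, d, f}  B2 = {a, b, c, d}  B3 = {a, b, d, e}
Tree: B1–B2, B2–B3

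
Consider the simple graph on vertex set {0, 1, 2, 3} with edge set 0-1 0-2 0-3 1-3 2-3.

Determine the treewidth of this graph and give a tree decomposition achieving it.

Treewidth 2.
Bags: B1 = {0, 2, 3}  B2 = {0, 1, 3}
Tree: B1–B2

Each bag holds 3 vertices, so the decomposition has width 2, which upper-bounds the treewidth. On the other hand G contains the 3-clique {0, 1, 3}. A clique must lie in a single bag of any decomposition, so no decomposition can have width below 2. Hence tw(G) = 2 exactly.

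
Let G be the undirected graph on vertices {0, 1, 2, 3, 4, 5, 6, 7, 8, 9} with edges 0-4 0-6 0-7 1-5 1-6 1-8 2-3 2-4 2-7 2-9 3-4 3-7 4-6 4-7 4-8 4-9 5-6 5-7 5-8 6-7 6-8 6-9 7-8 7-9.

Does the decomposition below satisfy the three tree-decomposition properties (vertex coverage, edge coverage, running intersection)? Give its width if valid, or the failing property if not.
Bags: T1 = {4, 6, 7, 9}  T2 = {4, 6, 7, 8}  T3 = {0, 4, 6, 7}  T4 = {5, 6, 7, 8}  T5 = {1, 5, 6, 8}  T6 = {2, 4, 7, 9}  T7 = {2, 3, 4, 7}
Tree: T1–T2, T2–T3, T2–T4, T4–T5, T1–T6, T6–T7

Every vertex of G appears in some bag (union = {0, 1, 2, 3, 4, 5, 6, 7, 8, 9}); every edge is covered by a bag; and for each vertex v the set of bags containing v is connected in the bag tree. The decomposition is therefore valid. The largest bag has 4 vertices, so the width is 3.

Yes; width 3.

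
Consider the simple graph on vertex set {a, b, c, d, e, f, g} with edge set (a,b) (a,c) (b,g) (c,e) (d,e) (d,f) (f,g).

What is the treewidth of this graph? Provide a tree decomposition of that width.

The largest bag has 3 vertices, giving width 2; this decomposition certifies tw(G) ≤ 2. The edges d–f–g–b–a–c–e–d form a cycle, so G is not a tree and its treewidth is at least 2. Combining the bounds, tw(G) = 2.

Treewidth 2.
Bags: B1 = {d, f, g}  B2 = {b, d, g}  B3 = {a, b, d}  B4 = {a, c, d}  B5 = {c, d, e}
Tree: B1–B2, B2–B3, B3–B4, B4–B5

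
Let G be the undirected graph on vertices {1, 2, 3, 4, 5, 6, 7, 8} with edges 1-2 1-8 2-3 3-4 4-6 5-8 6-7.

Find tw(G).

A width-1 tree decomposition is:
Bags: B1 = {5, 8}  B2 = {1, 8}  B3 = {1, 2}  B4 = {2, 3}  B5 = {3, 4}  B6 = {4, 6}  B7 = {6, 7}
Tree: B1–B2, B2–B3, B3–B4, B4–B5, B5–B6, B6–B7
Each bag holds 2 vertices, so the decomposition has width 1, which upper-bounds the treewidth. Since G has at least one edge (e.g. 5–8), it is not an edgeless graph, so tw(G) ≥ 1. Combining the bounds, tw(G) = 1.

1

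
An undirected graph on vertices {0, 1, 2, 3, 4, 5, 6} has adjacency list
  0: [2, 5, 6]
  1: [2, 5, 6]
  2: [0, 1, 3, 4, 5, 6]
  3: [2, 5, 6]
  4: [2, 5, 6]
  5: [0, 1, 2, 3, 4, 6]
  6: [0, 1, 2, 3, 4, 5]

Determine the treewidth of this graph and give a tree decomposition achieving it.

Each bag holds 4 vertices, so the decomposition has width 3, which upper-bounds the treewidth. Conversely, {0, 2, 5, 6} is a clique of size 4, and the vertices of any clique must share a bag in every tree decomposition; so some bag has ≥ 4 vertices and tw(G) ≥ 3. Combining the bounds, tw(G) = 3.

Treewidth 3.
One such decomposition:
Bags: B1 = {1, 2, 5, 6}  B2 = {2, 4, 5, 6}  B3 = {0, 2, 5, 6}  B4 = {2, 3, 5, 6}
Tree: B1–B2, B2–B3, B1–B4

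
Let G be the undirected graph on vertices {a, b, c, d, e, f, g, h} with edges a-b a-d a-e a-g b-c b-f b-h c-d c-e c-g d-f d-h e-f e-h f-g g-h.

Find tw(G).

4

A width-4 tree decomposition is:
Bags: B1 = {a, b, d, e, g}  B2 = {b, c, d, e, g}  B3 = {b, d, e, g, h}  B4 = {b, d, e, f, g}
Tree: B1–B2, B2–B3, B3–B4
Every bag has size at most 5, so the width is 5 − 1 = 4 and tw(G) ≤ 4. For the lower bound: the 5 vertex sets {a,b}, {c,g}, {e,h}, {d}, {f} are disjoint, each induces a connected subgraph, and every pair is joined by at least one edge of G. Contracting each set to a single vertex therefore yields K_{5} as a minor, and since treewidth is minor-monotone, tw(G) ≥ tw(K_{5}) = 4. Therefore the treewidth is 4.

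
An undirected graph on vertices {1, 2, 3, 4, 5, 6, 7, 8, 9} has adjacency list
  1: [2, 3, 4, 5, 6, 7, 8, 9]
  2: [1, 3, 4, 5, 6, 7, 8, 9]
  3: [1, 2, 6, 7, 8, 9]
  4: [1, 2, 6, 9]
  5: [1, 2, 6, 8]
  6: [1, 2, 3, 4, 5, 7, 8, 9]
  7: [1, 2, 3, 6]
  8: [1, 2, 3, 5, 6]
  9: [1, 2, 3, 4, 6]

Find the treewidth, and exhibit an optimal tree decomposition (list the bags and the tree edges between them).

Treewidth 4.
Bags: B1 = {1, 2, 4, 6, 9}  B2 = {1, 2, 3, 6, 9}  B3 = {1, 2, 3, 6, 8}  B4 = {1, 2, 5, 6, 8}  B5 = {1, 2, 3, 6, 7}
Tree: B1–B2, B2–B3, B3–B4, B2–B5

The largest bag has 5 vertices, giving width 4; this decomposition certifies tw(G) ≤ 4. For the lower bound, the 5 vertices {1, 2, 3, 6, 8} are pairwise adjacent, and any tree decomposition puts a clique entirely inside one bag — forcing width ≥ 4. Therefore the treewidth is 4.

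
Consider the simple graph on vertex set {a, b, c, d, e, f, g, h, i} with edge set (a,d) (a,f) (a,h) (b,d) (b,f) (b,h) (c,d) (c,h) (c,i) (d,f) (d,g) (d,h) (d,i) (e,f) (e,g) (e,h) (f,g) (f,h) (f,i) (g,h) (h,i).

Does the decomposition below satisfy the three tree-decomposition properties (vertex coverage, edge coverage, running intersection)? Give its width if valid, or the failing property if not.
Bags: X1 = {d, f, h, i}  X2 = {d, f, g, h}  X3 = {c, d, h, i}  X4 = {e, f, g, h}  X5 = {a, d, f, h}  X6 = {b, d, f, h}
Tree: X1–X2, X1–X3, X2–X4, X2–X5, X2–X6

Every vertex of G appears in some bag (union = {a, b, c, d, e, f, g, h, i}); every edge is covered by a bag; and for each vertex v the set of bags containing v is connected in the bag tree. The decomposition is therefore valid. The largest bag has 4 vertices, so the width is 3.

Yes; width 3.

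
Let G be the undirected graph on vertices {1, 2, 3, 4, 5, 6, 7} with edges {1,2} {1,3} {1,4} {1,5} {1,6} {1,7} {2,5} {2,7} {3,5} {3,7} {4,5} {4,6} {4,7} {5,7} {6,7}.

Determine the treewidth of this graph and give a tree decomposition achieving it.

The largest bag has 4 vertices, giving width 3; this decomposition certifies tw(G) ≤ 3. On the other hand G contains the 4-clique {1, 2, 5, 7}. A clique must lie in a single bag of any decomposition, so no decomposition can have width below 3. Combining the bounds, tw(G) = 3.

Treewidth 3.
One optimal decomposition is:
Bags: B1 = {1, 4, 5, 7}  B2 = {1, 3, 5, 7}  B3 = {1, 2, 5, 7}  B4 = {1, 4, 6, 7}
Tree: B1–B2, B2–B3, B1–B4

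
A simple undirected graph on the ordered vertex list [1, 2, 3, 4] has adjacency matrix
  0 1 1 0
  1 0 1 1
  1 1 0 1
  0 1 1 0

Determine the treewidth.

A width-2 tree decomposition is:
Bags: B1 = {2, 3, 4}  B2 = {1, 2, 3}
Tree: B1–B2
The largest bag has 3 vertices, giving width 2; this decomposition certifies tw(G) ≤ 2. On the other hand G contains the 3-clique {1, 2, 3}. A clique must lie in a single bag of any decomposition, so no decomposition can have width below 2. Combining the bounds, tw(G) = 2.

2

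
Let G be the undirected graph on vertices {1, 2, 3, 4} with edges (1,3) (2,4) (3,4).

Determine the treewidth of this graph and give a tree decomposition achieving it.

Treewidth 1.
One such decomposition:
Bags: B1 = {1, 3}  B2 = {3, 4}  B3 = {2, 4}
Tree: B1–B2, B2–B3

Every bag has size at most 2, so the width is 2 − 1 = 1 and tw(G) ≤ 1. Any graph with an edge has treewidth ≥ 1, and G has the edge 3–1. Hence tw(G) = 1 exactly.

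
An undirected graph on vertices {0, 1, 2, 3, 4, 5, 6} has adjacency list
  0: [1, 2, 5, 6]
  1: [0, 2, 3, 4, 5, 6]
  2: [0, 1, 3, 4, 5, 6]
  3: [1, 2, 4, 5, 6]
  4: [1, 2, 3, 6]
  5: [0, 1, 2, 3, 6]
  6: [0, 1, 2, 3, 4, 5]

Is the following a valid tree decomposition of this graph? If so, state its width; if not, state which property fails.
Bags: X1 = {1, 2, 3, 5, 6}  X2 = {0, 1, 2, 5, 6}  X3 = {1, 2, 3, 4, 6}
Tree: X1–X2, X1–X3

Yes; width 4.

Vertex coverage: the bags together contain {0, 1, 2, 3, 4, 5, 6}, the full vertex set. Edge coverage: each edge of G has both endpoints in at least one bag. Running intersection: for every vertex, the bags containing it form a connected subtree. All three properties hold, so this is a valid tree decomposition of width max|bag| − 1 = 4, and hence tw(G) ≤ 4.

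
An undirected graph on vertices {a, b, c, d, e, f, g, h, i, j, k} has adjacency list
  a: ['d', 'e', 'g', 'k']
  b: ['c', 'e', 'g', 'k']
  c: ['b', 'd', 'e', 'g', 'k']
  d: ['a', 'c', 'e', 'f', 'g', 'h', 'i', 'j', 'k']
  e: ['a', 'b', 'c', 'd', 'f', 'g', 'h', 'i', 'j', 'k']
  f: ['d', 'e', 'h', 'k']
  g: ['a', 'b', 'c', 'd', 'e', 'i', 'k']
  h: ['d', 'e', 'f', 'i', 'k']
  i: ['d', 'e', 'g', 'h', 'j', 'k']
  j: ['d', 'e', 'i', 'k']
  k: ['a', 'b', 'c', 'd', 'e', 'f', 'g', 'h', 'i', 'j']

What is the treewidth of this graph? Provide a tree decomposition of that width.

Treewidth 4.
Bags: B1 = {d, e, h, i, k}  B2 = {d, e, g, i, k}  B3 = {d, e, f, h, k}  B4 = {a, d, e, g, k}  B5 = {d, e, i, j, k}  B6 = {c, d, e, g, k}  B7 = {b, c, e, g, k}
Tree: B1–B2, B1–B3, B2–B4, B2–B5, B4–B6, B6–B7

Every bag has size at most 5, so the width is 5 − 1 = 4 and tw(G) ≤ 4. Conversely, {c, d, e, g, k} is a clique of size 5, and the vertices of any clique must share a bag in every tree decomposition; so some bag has ≥ 5 vertices and tw(G) ≥ 4. Combining the bounds, tw(G) = 4.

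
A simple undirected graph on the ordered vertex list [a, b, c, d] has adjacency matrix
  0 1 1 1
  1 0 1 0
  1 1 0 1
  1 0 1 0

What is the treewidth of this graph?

A width-2 tree decomposition is:
Bags: B1 = {a, c, d}  B2 = {a, b, c}
Tree: B1–B2
The largest bag has 3 vertices, giving width 2; this decomposition certifies tw(G) ≤ 2. On the other hand G contains the 3-clique {a, c, d}. A clique must lie in a single bag of any decomposition, so no decomposition can have width below 2. Hence tw(G) = 2 exactly.

2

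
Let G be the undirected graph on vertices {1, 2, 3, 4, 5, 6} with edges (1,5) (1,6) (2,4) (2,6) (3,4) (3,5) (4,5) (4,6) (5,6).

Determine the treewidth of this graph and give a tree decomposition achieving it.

Treewidth 2.
One optimal decomposition is:
Bags: B1 = {3, 4, 5}  B2 = {4, 5, 6}  B3 = {2, 4, 6}  B4 = {1, 5, 6}
Tree: B1–B2, B2–B3, B2–B4

The largest bag has 3 vertices, giving width 2; this decomposition certifies tw(G) ≤ 2. On the other hand G contains the 3-clique {1, 5, 6}. A clique must lie in a single bag of any decomposition, so no decomposition can have width below 2. Hence tw(G) = 2 exactly.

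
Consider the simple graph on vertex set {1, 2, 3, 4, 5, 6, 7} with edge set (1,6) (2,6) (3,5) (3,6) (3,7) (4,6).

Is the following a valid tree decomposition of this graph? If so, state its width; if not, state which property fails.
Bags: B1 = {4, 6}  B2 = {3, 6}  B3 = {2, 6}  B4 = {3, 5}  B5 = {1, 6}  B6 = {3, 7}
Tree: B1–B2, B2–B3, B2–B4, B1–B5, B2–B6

Yes; width 1.

Vertex coverage: the bags together contain {1, 2, 3, 4, 5, 6, 7}, the full vertex set. Edge coverage: each edge of G has both endpoints in at least one bag. Running intersection: for every vertex, the bags containing it form a connected subtree. All three properties hold, so this is a valid tree decomposition of width max|bag| − 1 = 1, and hence tw(G) ≤ 1.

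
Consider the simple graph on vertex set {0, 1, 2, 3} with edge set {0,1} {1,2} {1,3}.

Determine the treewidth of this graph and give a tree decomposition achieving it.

Treewidth 1.
Bags: B1 = {0, 1}  B2 = {1, 3}  B3 = {1, 2}
Tree: B1–B2, B2–B3

The largest bag has 2 vertices, giving width 1; this decomposition certifies tw(G) ≤ 1. G has an edge, so its treewidth is at least 1. Combining the bounds, tw(G) = 1.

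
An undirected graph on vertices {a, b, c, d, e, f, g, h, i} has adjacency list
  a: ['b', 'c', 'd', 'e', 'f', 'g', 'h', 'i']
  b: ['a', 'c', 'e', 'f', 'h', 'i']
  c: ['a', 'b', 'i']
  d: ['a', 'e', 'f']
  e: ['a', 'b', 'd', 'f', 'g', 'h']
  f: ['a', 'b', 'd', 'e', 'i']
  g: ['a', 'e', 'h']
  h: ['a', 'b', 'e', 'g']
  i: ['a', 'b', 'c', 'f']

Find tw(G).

3

A width-3 tree decomposition is:
Bags: B1 = {a, d, e, f}  B2 = {a, b, e, f}  B3 = {a, b, e, h}  B4 = {a, e, g, h}  B5 = {a, b, f, i}  B6 = {a, b, c, i}
Tree: B1–B2, B2–B3, B3–B4, B2–B5, B5–B6
Every bag has size at most 4, so the width is 4 − 1 = 3 and tw(G) ≤ 3. Conversely, {a, d, e, f} is a clique of size 4, and the vertices of any clique must share a bag in every tree decomposition; so some bag has ≥ 4 vertices and tw(G) ≥ 3. Therefore the treewidth is 3.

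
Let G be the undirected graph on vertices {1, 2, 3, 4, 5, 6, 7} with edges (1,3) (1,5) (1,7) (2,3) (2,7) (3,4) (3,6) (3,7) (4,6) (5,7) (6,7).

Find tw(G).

A width-2 tree decomposition is:
Bags: B1 = {2, 3, 7}  B2 = {1, 3, 7}  B3 = {1, 5, 7}  B4 = {3, 6, 7}  B5 = {3, 4, 6}
Tree: B1–B2, B2–B3, B1–B4, B4–B5
The largest bag has 3 vertices, giving width 2; this decomposition certifies tw(G) ≤ 2. Conversely, {3, 4, 6} is a clique of size 3, and the vertices of any clique must share a bag in every tree decomposition; so some bag has ≥ 3 vertices and tw(G) ≥ 2. Hence tw(G) = 2 exactly.

2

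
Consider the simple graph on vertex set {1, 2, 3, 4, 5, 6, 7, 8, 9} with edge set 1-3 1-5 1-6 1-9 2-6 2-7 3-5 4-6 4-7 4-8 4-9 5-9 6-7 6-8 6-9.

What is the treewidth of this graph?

A width-2 tree decomposition is:
Bags: B1 = {4, 6, 9}  B2 = {1, 6, 9}  B3 = {1, 5, 9}  B4 = {1, 3, 5}  B5 = {4, 6, 8}  B6 = {4, 6, 7}  B7 = {2, 6, 7}
Tree: B1–B2, B2–B3, B3–B4, B1–B5, B5–B6, B6–B7
Each bag holds 3 vertices, so the decomposition has width 2, which upper-bounds the treewidth. For the lower bound, the 3 vertices {1, 3, 5} are pairwise adjacent, and any tree decomposition puts a clique entirely inside one bag — forcing width ≥ 2. Therefore the treewidth is 2.

2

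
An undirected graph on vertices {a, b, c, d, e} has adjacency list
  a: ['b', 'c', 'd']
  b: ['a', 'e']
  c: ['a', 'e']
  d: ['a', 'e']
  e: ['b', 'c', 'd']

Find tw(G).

2

A width-2 tree decomposition is:
Bags: B1 = {a, b, e}  B2 = {a, d, e}  B3 = {a, c, e}
Tree: B1–B2, B2–B3
Each bag holds 3 vertices, so the decomposition has width 2, which upper-bounds the treewidth. The edges b–a–d–e–b form a cycle, so G is not a tree and its treewidth is at least 2. Hence tw(G) = 2 exactly.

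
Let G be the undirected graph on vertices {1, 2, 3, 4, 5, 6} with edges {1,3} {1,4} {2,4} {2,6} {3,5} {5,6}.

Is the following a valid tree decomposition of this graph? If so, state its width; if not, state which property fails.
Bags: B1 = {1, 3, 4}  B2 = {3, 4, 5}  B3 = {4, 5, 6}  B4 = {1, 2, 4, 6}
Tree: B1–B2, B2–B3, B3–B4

No — bags containing vertex 1 are not connected in the tree.

A tree decomposition must satisfy three properties: every vertex lies in some bag; for every edge, both endpoints lie together in some bag; and for every vertex, the bags containing it form a connected subtree. Here bags containing vertex 1 are not connected in the tree, so the decomposition is invalid.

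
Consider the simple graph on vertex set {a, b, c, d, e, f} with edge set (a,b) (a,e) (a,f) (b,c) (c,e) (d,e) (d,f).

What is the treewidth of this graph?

2

A width-2 tree decomposition is:
Bags: B1 = {a, d, f}  B2 = {a, d, e}  B3 = {a, b, e}  B4 = {b, c, e}
Tree: B1–B2, B2–B3, B3–B4
The largest bag has 3 vertices, giving width 2; this decomposition certifies tw(G) ≤ 2. Since f–d–e–a–f is a cycle in G, G is not acyclic. Forests are exactly the graphs of treewidth ≤ 1, so tw(G) ≥ 2. Hence tw(G) = 2 exactly.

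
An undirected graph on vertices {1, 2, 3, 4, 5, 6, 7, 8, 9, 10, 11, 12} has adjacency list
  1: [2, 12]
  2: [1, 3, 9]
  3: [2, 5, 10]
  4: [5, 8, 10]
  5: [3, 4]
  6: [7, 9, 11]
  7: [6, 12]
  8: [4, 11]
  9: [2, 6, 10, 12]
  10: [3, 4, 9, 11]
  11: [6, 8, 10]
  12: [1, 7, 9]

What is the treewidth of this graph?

A width-3 tree decomposition is:
Bags: B1 = {1, 6, 7, 12}  B2 = {1, 6, 9, 12}  B3 = {1, 2, 6, 9}  B4 = {2, 6, 9, 11}  B5 = {2, 9, 10, 11}  B6 = {2, 3, 10, 11}  B7 = {3, 8, 10, 11}  B8 = {3, 4, 8, 10}  B9 = {3, 4, 5, 8}
Tree: B1–B2, B2–B3, B3–B4, B4–B5, B5–B6, B6–B7, B7–B8, B8–B9
Each bag holds 4 vertices, so the decomposition has width 3, which upper-bounds the treewidth. For the lower bound: the 4 vertex sets {1,7,12}, {6}, {9}, {2,3,10,11} are disjoint, each induces a connected subgraph, and every pair is joined by at least one edge of G. Contracting each set to a single vertex therefore yields K_{4} as a minor, and since treewidth is minor-monotone, tw(G) ≥ tw(K_{4}) = 3. The upper and lower bounds meet at 3, so that is the treewidth.

3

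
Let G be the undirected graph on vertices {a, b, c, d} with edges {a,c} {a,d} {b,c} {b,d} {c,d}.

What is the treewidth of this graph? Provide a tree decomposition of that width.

Treewidth 2.
Bags: B1 = {a, c, d}  B2 = {b, c, d}
Tree: B1–B2

Every bag has size at most 3, so the width is 3 − 1 = 2 and tw(G) ≤ 2. Conversely, {a, c, d} is a clique of size 3, and the vertices of any clique must share a bag in every tree decomposition; so some bag has ≥ 3 vertices and tw(G) ≥ 2. The upper and lower bounds meet at 2, so that is the treewidth.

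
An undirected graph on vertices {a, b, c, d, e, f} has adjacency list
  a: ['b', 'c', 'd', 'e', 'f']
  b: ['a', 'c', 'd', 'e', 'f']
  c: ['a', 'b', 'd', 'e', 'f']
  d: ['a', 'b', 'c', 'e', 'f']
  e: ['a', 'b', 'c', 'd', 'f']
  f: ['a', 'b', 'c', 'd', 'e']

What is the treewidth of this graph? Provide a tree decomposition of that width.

Treewidth 5.
Bags: B1 = {a, b, c, d, e, f}
Tree: (single bag)

A single bag containing all 6 vertices is trivially a valid decomposition of width 5. Conversely, {a, b, c, d, e, f} is a clique of size 6, and the vertices of any clique must share a bag in every tree decomposition; so some bag has ≥ 6 vertices and tw(G) ≥ 5. Combining the bounds, tw(G) = 5.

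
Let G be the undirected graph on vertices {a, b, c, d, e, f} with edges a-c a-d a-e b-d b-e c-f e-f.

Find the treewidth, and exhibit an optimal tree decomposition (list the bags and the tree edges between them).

Treewidth 2.
Bags: B1 = {c, e, f}  B2 = {a, c, e}  B3 = {a, b, e}  B4 = {a, b, d}
Tree: B1–B2, B2–B3, B3–B4

Each bag holds 3 vertices, so the decomposition has width 2, which upper-bounds the treewidth. For the lower bound, G contains the cycle f–c–a–e–f, so G is not a forest; only forests have treewidth ≤ 1, hence tw(G) ≥ 2. Therefore the treewidth is 2.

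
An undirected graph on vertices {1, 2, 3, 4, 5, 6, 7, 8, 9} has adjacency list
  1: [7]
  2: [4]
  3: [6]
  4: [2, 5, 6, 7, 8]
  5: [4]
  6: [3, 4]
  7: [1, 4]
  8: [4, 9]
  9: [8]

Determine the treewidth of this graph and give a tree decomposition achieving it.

Treewidth 1.
One optimal decomposition is:
Bags: B1 = {4, 8}  B2 = {8, 9}  B3 = {2, 4}  B4 = {4, 6}  B5 = {4, 5}  B6 = {4, 7}  B7 = {1, 7}  B8 = {3, 6}
Tree: B1–B2, B1–B3, B3–B4, B3–B5, B1–B6, B6–B7, B4–B8

The largest bag has 2 vertices, giving width 1; this decomposition certifies tw(G) ≤ 1. G has an edge, so its treewidth is at least 1. Combining the bounds, tw(G) = 1.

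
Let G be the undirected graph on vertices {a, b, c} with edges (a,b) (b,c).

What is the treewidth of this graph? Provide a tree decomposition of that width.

The largest bag has 2 vertices, giving width 1; this decomposition certifies tw(G) ≤ 1. Any graph with an edge has treewidth ≥ 1, and G has the edge c–b. Therefore the treewidth is 1.

Treewidth 1.
Bags: B1 = {b, c}  B2 = {a, b}
Tree: B1–B2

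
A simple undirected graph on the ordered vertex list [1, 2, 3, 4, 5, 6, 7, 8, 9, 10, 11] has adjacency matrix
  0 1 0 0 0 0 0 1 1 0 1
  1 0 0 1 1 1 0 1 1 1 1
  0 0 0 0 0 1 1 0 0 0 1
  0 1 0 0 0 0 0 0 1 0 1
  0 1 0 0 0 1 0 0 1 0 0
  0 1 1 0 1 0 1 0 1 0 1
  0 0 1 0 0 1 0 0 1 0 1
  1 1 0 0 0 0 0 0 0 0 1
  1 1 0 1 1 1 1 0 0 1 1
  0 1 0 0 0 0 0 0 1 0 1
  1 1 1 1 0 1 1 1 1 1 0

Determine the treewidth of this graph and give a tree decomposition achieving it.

Treewidth 3.
One such decomposition:
Bags: B1 = {2, 6, 9, 11}  B2 = {2, 9, 10, 11}  B3 = {1, 2, 9, 11}  B4 = {2, 4, 9, 11}  B5 = {1, 2, 8, 11}  B6 = {2, 5, 6, 9}  B7 = {6, 7, 9, 11}  B8 = {3, 6, 7, 11}
Tree: B1–B2, B1–B3, B2–B4, B3–B5, B1–B6, B1–B7, B7–B8

The largest bag has 4 vertices, giving width 3; this decomposition certifies tw(G) ≤ 3. For the lower bound, the 4 vertices {1, 2, 8, 11} are pairwise adjacent, and any tree decomposition puts a clique entirely inside one bag — forcing width ≥ 3. Combining the bounds, tw(G) = 3.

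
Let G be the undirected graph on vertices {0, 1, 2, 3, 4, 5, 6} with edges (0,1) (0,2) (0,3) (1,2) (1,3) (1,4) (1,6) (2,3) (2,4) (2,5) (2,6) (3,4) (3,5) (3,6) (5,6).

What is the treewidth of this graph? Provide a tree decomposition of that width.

Treewidth 3.
One such decomposition:
Bags: B1 = {1, 2, 3, 6}  B2 = {2, 3, 5, 6}  B3 = {0, 1, 2, 3}  B4 = {1, 2, 3, 4}
Tree: B1–B2, B1–B3, B3–B4

Each bag holds 4 vertices, so the decomposition has width 3, which upper-bounds the treewidth. Conversely, {0, 1, 2, 3} is a clique of size 4, and the vertices of any clique must share a bag in every tree decomposition; so some bag has ≥ 4 vertices and tw(G) ≥ 3. Hence tw(G) = 3 exactly.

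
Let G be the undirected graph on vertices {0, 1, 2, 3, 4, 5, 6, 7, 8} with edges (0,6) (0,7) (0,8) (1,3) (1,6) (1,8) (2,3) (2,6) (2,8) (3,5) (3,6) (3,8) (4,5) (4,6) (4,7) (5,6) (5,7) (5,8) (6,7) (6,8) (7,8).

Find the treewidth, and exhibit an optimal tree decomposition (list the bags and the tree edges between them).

Every bag has size at most 4, so the width is 4 − 1 = 3 and tw(G) ≤ 3. Conversely, {0, 6, 7, 8} is a clique of size 4, and the vertices of any clique must share a bag in every tree decomposition; so some bag has ≥ 4 vertices and tw(G) ≥ 3. Hence tw(G) = 3 exactly.

Treewidth 3.
Bags: B1 = {3, 5, 6, 8}  B2 = {2, 3, 6, 8}  B3 = {5, 6, 7, 8}  B4 = {1, 3, 6, 8}  B5 = {0, 6, 7, 8}  B6 = {4, 5, 6, 7}
Tree: B1–B2, B1–B3, B1–B4, B3–B5, B3–B6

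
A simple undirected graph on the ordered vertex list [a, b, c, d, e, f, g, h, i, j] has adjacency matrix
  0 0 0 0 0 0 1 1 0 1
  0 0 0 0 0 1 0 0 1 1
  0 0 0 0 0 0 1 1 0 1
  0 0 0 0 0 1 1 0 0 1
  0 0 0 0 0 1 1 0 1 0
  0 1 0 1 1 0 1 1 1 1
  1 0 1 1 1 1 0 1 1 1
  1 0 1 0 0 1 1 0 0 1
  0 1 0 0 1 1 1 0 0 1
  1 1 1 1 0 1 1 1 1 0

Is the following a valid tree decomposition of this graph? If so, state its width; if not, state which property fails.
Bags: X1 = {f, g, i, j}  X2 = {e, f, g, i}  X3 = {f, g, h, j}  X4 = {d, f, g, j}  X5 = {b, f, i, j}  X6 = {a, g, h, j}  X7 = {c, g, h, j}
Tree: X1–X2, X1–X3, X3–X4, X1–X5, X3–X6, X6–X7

Every vertex of G appears in some bag (union = {a, b, c, d, e, f, g, h, i, j}); every edge is covered by a bag; and for each vertex v the set of bags containing v is connected in the bag tree. The decomposition is therefore valid. The largest bag has 4 vertices, so the width is 3.

Yes; width 3.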